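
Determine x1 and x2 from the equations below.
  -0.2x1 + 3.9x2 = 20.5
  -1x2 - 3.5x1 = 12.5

x1 = -5, x2 = 5

From equation 2: x2 = -25/2 − 7/2·x1.
Substitute into equation 1 and solve: x1 = -5.
Then x2 = 5.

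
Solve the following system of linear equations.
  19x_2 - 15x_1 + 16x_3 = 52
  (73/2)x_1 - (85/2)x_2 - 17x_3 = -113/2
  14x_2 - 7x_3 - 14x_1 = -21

Row-reduce:
R1 ← R1 / (-15).
R2 ← R2 − 73/2·R1.
R3 ← R3 + 14·R1.
R2 ← R2 / (56/15).
R1 ← R1 + 19/15·R2.
R3 ← R3 + 56/15·R2.
Row 3 reduces to 0 = 1/2, a contradiction. The system is inconsistent.

no solution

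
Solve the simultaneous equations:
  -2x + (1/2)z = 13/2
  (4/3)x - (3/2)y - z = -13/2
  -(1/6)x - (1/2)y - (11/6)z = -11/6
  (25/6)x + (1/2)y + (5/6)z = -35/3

Row-reduce:
R1 ← R1 / (-2).
R2 ← R2 − 4/3·R1.
R3 ← R3 + 1/6·R1.
R4 ← R4 − 25/6·R1.
R2 ← R2 / (-3/2).
R3 ← R3 + 1/2·R2.
R4 ← R4 − 1/2·R2.
R3 ← R3 / (-119/72).
R1 ← R1 + 1/4·R3.
R2 ← R2 − 4/9·R3.
R4 ← R4 − 119/72·R3.
Row 4 reduces to 0 = -1/2, a contradiction. The system is inconsistent.

no solution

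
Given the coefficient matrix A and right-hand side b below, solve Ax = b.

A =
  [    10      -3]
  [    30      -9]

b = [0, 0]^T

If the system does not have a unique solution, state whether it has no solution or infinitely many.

infinitely many solutions

Row-reduce:
R1 ← R1 / (10).
R2 ← R2 − 30·R1.
Rank is 1 with 2 unknowns, leaving x_2 free.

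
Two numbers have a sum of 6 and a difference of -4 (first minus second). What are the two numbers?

Let x = first number, y = second number.
  x + y = 6
  x - y = -4
Row-reduce the augmented matrix:
R2 ← R2 − 1·R1.
R2 ← R2 / (-2).
R1 ← R1 − 1·R2.
Reading off the reduced rows gives x = 1, y = 5.

first number: 1, second number: 5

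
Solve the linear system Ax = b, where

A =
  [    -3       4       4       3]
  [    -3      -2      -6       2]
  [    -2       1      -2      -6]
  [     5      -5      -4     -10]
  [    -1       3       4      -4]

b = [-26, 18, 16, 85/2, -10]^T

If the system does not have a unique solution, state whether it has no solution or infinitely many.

Row-reduce:
R1 ← R1 / (-3).
R2 ← R2 + 3·R1.
R3 ← R3 + 2·R1.
R4 ← R4 − 5·R1.
R5 ← R5 + 1·R1.
R2 ← R2 / (-6).
R1 ← R1 + 4/3·R2.
R3 ← R3 + 5/3·R2.
R4 ← R4 − 5/3·R2.
R5 ← R5 − 5/3·R2.
R3 ← R3 / (-17/9).
R1 ← R1 − 8/9·R3.
R2 ← R2 − 5/3·R3.
R4 ← R4 + 1/9·R3.
R5 ← R5 + 1/9·R3.
R4 ← R4 / (-82/17).
R1 ← R1 + 75/17·R4.
R2 ← R2 + 113/17·R4.
R3 ← R3 − 139/34·R4.
R5 ← R5 + 82/17·R4.
Row 5 reduces to 0 = -1/2, a contradiction. The system is inconsistent.

no solution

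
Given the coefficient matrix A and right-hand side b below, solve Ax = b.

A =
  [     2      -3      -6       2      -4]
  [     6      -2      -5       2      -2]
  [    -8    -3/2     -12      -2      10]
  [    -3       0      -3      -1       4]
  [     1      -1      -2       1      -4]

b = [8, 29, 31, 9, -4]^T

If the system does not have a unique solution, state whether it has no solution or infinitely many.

Row-reduce:
R1 ← R1 / (2).
R2 ← R2 − 6·R1.
R3 ← R3 + 8·R1.
R4 ← R4 + 3·R1.
R5 ← R5 − 1·R1.
R2 ← R2 / (7).
R1 ← R1 + 3/2·R2.
R3 ← R3 + 27/2·R2.
R4 ← R4 + 9/2·R2.
R5 ← R5 − 1/2·R2.
R3 ← R3 / (-153/14).
R1 ← R1 + 3/14·R3.
R2 ← R2 − 13/7·R3.
R4 ← R4 + 51/14·R3.
R5 ← R5 − 1/14·R3.
Swap R4 and R5.
R4 ← R4 / (14/51).
R1 ← R1 − 3/17·R4.
R2 ← R2 + 44/51·R4.
R3 ← R3 − 8/51·R4.
Rank is 4 with 5 unknowns, leaving x_5 free.

infinitely many solutions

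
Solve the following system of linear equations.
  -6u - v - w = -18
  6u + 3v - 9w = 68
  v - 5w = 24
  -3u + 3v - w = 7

no solution

Row-reduce:
R1 ← R1 / (-6).
R2 ← R2 − 6·R1.
R4 ← R4 + 3·R1.
R2 ← R2 / (2).
R1 ← R1 − 1/6·R2.
R3 ← R3 − 1·R2.
R4 ← R4 − 7/2·R2.
Swap R3 and R4.
R3 ← R3 / (17).
R1 ← R1 − 1·R3.
R2 ← R2 + 5·R3.
Row 4 reduces to 0 = -1, a contradiction. The system is inconsistent.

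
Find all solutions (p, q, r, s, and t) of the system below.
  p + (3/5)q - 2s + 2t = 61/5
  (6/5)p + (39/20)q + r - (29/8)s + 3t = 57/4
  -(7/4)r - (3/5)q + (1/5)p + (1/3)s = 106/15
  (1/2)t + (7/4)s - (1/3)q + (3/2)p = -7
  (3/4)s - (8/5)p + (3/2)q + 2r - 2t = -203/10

Row-reduce:
R2 ← R2 − 6/5·R1.
R3 ← R3 − 1/5·R1.
R4 ← R4 − 3/2·R1.
R5 ← R5 + 8/5·R1.
R2 ← R2 / (123/100).
R1 ← R1 − 3/5·R2.
R3 ← R3 + 18/25·R2.
R4 ← R4 + 37/30·R2.
R5 ← R5 − 123/50·R2.
R3 ← R3 / (-191/164).
R1 ← R1 + 20/41·R3.
R2 ← R2 − 100/123·R3.
R4 ← R4 − 370/369·R3.
R4 ← R4 / (36467/10314).
R1 ← R1 + 1615/1146·R4.
R2 ← R2 + 3385/3438·R4.
R3 ← R3 + 8/573·R4.
Rank is 4 with 5 unknowns, leaving t free.

infinitely many solutions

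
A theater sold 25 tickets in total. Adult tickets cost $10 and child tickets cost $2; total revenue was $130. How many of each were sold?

adult tickets: 10, child tickets: 15

Let a = adult tickets, c = child tickets.
  a + c = 25
  10a + 2c = 130
Row-reduce the augmented matrix:
R2 ← R2 − 10·R1.
R2 ← R2 / (-8).
R1 ← R1 − 1·R2.
Reading off the reduced rows gives a = 10, c = 15.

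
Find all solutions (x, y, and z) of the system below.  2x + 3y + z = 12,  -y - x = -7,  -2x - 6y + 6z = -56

x = 4, y = 3, z = -5

Row-reduce the augmented matrix:
R1 ← R1 / (2).
R2 ← R2 + 1·R1.
R3 ← R3 + 2·R1.
R2 ← R2 / (1/2).
R1 ← R1 − 3/2·R2.
R3 ← R3 + 3·R2.
R3 ← R3 / (10).
R1 ← R1 + 1·R3.
R2 ← R2 − 1·R3.
Reading off the reduced rows gives x = 4, y = 3, z = -5.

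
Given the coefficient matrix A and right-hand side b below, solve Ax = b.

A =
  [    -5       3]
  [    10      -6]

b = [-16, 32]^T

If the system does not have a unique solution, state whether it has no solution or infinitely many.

infinitely many solutions

Row-reduce:
R1 ← R1 / (-5).
R2 ← R2 − 10·R1.
Rank is 1 with 2 unknowns, leaving x_2 free.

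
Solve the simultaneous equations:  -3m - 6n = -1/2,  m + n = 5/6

From equation 2: m = 5/6 − n.
Substitute into equation 1 and solve: n = -2/3.
Then m = 3/2.

m = 3/2, n = -2/3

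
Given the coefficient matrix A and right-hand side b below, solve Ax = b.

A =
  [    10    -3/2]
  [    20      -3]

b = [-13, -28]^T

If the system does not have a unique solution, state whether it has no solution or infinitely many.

no solution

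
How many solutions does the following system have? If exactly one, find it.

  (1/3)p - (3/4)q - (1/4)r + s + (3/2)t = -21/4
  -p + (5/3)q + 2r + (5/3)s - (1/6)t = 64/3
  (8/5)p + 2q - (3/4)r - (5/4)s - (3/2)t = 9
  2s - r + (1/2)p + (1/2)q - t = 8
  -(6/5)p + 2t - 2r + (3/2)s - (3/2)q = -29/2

p = 0, q = 6, r = 3, s = 3, t = -2

Row-reduce the augmented matrix:
R1 ← R1 / (1/3).
R2 ← R2 + 1·R1.
R3 ← R3 − 8/5·R1.
R4 ← R4 − 1/2·R1.
R5 ← R5 + 6/5·R1.
R2 ← R2 / (-7/12).
R1 ← R1 + 9/4·R2.
R3 ← R3 − 28/5·R2.
R4 ← R4 − 13/8·R2.
R5 ← R5 + 21/5·R2.
R3 ← R3 / (249/20).
R1 ← R1 + 39/7·R3.
R2 ← R2 + 15/7·R3.
R4 ← R4 − 20/7·R3.
R5 ← R5 + 119/10·R3.
R4 ← R4 / (16061/3486).
R1 ← R1 − 1360/581·R4.
R2 ← R2 + 773/581·R4.
R3 ← R3 − 775/249·R4.
R5 ← R5 − 2126/249·R4.
R5 ← R5 / (84975/16061).
R1 ← R1 − 59835/32122·R5.
R2 ← R2 + 44933/32122·R5.
R3 ← R3 − 57299/32122·R5.
R4 ← R4 − 8863/32122·R5.
Reading off the reduced rows gives p = 0, q = 6, r = 3, s = 3, t = -2.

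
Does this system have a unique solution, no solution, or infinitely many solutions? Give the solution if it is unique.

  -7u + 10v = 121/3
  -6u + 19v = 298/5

u = -7/3, v = 12/5

Row-reduce the augmented matrix:
R1 ← R1 / (-7).
R2 ← R2 + 6·R1.
R2 ← R2 / (73/7).
R1 ← R1 + 10/7·R2.
Reading off the reduced rows gives u = -7/3, v = 12/5.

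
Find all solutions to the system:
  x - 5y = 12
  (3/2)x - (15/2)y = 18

infinitely many solutions

Row-reduce:
R2 ← R2 − 3/2·R1.
Rank is 1 with 2 unknowns, leaving y free.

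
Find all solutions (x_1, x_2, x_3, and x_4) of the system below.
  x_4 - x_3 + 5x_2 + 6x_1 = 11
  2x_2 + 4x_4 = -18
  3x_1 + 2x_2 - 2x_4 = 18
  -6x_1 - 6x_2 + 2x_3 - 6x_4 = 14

infinitely many solutions

Row-reduce:
R1 ← R1 / (6).
R3 ← R3 − 3·R1.
R4 ← R4 + 6·R1.
R2 ← R2 / (2).
R1 ← R1 − 5/6·R2.
R3 ← R3 + 1/2·R2.
R4 ← R4 + 1·R2.
R3 ← R3 / (1/2).
R1 ← R1 + 1/6·R3.
R4 ← R4 − 1·R3.
Rank is 3 with 4 unknowns, leaving x_4 free.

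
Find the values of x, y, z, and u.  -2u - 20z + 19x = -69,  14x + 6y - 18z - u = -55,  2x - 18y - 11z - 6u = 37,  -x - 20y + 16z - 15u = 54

x = -5, y = -1, z = -1, u = -3

Row-reduce the augmented matrix:
R1 ← R1 / (19).
R2 ← R2 − 14·R1.
R3 ← R3 − 2·R1.
R4 ← R4 + 1·R1.
R2 ← R2 / (6).
R3 ← R3 + 18·R2.
R4 ← R4 + 20·R2.
R3 ← R3 / (-355/19).
R1 ← R1 + 20/19·R3.
R2 ← R2 + 31/57·R3.
R4 ← R4 − 232/57·R3.
R4 ← R4 / (-15419/1065).
R1 ← R1 − 10/71·R4.
R2 ← R2 − 439/2130·R4.
R3 ← R3 − 83/355·R4.
Reading off the reduced rows gives x = -5, y = -1, z = -1, u = -3.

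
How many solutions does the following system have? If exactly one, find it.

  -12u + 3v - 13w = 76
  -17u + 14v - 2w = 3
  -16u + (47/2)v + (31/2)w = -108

Row-reduce:
R1 ← R1 / (-12).
R2 ← R2 + 17·R1.
R3 ← R3 + 16·R1.
R2 ← R2 / (39/4).
R1 ← R1 + 1/4·R2.
R3 ← R3 − 39/2·R2.
Rank is 2 with 3 unknowns, leaving w free.

infinitely many solutions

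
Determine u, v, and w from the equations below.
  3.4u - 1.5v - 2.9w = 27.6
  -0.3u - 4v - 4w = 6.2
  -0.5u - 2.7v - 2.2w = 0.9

Row-reduce the augmented matrix:
R1 ← R1 / (17/5).
R2 ← R2 + 3/10·R1.
R3 ← R3 + 1/2·R1.
R2 ← R2 / (-281/68).
R1 ← R1 + 15/34·R2.
R3 ← R3 + 993/340·R2.
R3 ← R3 / (5359/14050).
R1 ← R1 + 112/281·R3.
R2 ← R2 − 1447/1405·R3.
Reading off the reduced rows gives u = 6, v = 1, w = -3.

u = 6, v = 1, w = -3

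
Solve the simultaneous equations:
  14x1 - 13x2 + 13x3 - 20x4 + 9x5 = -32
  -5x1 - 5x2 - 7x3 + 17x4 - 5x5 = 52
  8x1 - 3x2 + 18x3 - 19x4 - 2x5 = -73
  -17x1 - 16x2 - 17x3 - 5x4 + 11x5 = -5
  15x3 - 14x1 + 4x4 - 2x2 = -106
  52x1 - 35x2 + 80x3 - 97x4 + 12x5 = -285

Row-reduce:
R1 ← R1 / (14).
R2 ← R2 + 5·R1.
R3 ← R3 − 8·R1.
R4 ← R4 + 17·R1.
R5 ← R5 + 14·R1.
R6 ← R6 − 52·R1.
R2 ← R2 / (-135/14).
R1 ← R1 + 13/14·R2.
R3 ← R3 − 31/7·R2.
R4 ← R4 + 445/14·R2.
R5 ← R5 + 15·R2.
R6 ← R6 − 93/7·R2.
R3 ← R3 / (427/45).
R1 ← R1 − 52/45·R3.
R2 ← R2 − 11/45·R3.
R4 ← R4 − 59/9·R3.
R5 ← R5 − 95/3·R3.
R6 ← R6 − 427/15·R3.
R4 ← R4 / (-25481/427).
R1 ← R1 + 857/427·R4.
R2 ← R2 + 403/427·R4.
R3 ← R3 + 137/427·R4.
R5 ← R5 + 9041/427·R4.
R5 ← R5 / (2028113/76443).
R1 ← R1 − 16920/25481·R5.
R2 ← R2 + 10442/76443·R5.
R3 ← R3 + 77843/76443·R5.
R4 ← R4 + 14226/25481·R5.
Row 6 reduces to 0 = -2, a contradiction. The system is inconsistent.

no solution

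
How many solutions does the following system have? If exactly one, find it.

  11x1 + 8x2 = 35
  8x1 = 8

Row-reduce the augmented matrix:
R1 ← R1 / (11).
R2 ← R2 − 8·R1.
R2 ← R2 / (-64/11).
R1 ← R1 − 8/11·R2.
Reading off the reduced rows gives x1 = 1, x2 = 3.

x1 = 1, x2 = 3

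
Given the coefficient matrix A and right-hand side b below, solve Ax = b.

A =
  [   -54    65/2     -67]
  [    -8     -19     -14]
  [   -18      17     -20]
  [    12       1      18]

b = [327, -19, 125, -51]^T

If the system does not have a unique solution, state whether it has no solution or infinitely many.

no solution

Row-reduce:
R1 ← R1 / (-54).
R2 ← R2 + 8·R1.
R3 ← R3 + 18·R1.
R4 ← R4 − 12·R1.
R2 ← R2 / (-643/27).
R1 ← R1 + 65/108·R2.
R3 ← R3 − 37/6·R2.
R4 ← R4 − 74/9·R2.
R3 ← R3 / (822/643).
R1 ← R1 − 864/643·R3.
R2 ← R2 − 110/643·R3.
R4 ← R4 − 1096/643·R3.
Row 4 reduces to 0 = 1/3, a contradiction. The system is inconsistent.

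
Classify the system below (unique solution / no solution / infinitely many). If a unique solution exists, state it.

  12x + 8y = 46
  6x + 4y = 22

no solution

Row-reduce:
R1 ← R1 / (12).
R2 ← R2 − 6·R1.
Row 2 reduces to 0 = -1, a contradiction. The system is inconsistent.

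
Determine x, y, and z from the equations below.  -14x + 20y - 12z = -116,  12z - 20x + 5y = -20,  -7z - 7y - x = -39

x = 4, y = 0, z = 5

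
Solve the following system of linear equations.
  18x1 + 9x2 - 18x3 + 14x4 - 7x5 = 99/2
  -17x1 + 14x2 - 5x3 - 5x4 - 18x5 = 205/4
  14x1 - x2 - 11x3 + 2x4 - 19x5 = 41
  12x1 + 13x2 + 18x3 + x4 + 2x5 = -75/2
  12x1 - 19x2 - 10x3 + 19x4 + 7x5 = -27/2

x1 = -1/4, x2 = 1, x3 = -5/2, x4 = -1/2, x5 = -1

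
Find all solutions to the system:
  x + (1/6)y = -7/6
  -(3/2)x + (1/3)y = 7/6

Row-reduce the augmented matrix:
R2 ← R2 + 3/2·R1.
R2 ← R2 / (7/12).
R1 ← R1 − 1/6·R2.
Reading off the reduced rows gives x = -1, y = -1.

x = -1, y = -1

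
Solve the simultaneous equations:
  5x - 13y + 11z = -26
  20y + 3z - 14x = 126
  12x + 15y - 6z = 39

x = -1, y = 5, z = 4

Row-reduce the augmented matrix:
R1 ← R1 / (5).
R2 ← R2 + 14·R1.
R3 ← R3 − 12·R1.
R2 ← R2 / (-82/5).
R1 ← R1 + 13/5·R2.
R3 ← R3 − 231/5·R2.
R3 ← R3 / (5151/82).
R1 ← R1 + 259/82·R3.
R2 ← R2 + 169/82·R3.
Reading off the reduced rows gives x = -1, y = 5, z = 4.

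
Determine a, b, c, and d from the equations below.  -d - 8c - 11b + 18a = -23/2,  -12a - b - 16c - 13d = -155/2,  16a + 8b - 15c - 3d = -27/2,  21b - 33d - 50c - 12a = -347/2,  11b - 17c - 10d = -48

Row-reduce the augmented matrix:
R1 ← R1 / (18).
R2 ← R2 + 12·R1.
R3 ← R3 − 16·R1.
R4 ← R4 + 12·R1.
R2 ← R2 / (-25/3).
R1 ← R1 + 11/18·R2.
R3 ← R3 − 160/9·R2.
R4 ← R4 − 41/3·R2.
R5 ← R5 − 11·R2.
R3 ← R3 / (-267/5).
R1 ← R1 − 28/25·R3.
R2 ← R2 − 64/25·R3.
R4 ← R4 + 2258/25·R3.
R5 ← R5 + 1129/25·R3.
R4 ← R4 / (-2560/801).
R1 ← R1 − 233/801·R4.
R2 ← R2 − 113/801·R4.
R3 ← R3 − 469/801·R4.
R5 ← R5 + 1280/801·R4.
R5 reduces to 0 = 0, so the extra equation is consistent.
Reading off the reduced rows gives a = 1, b = 1, c = 2, d = 5/2.

a = 1, b = 1, c = 2, d = 5/2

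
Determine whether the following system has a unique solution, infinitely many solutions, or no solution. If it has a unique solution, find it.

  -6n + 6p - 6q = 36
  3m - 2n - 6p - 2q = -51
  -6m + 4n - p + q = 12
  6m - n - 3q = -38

Row-reduce the augmented matrix:
Swap R1 and R2.
R1 ← R1 / (3).
R3 ← R3 + 6·R1.
R4 ← R4 − 6·R1.
R2 ← R2 / (-6).
R1 ← R1 + 2/3·R2.
R4 ← R4 − 3·R2.
R3 ← R3 / (-13).
R1 ← R1 + 8/3·R3.
R2 ← R2 + 1·R3.
R4 ← R4 − 15·R3.
R4 ← R4 / (-71/13).
R1 ← R1 − 8/13·R4.
R2 ← R2 − 16/13·R4.
R3 ← R3 − 3/13·R4.
Reading off the reduced rows gives m = -5, n = -4, p = 6, q = 4.

m = -5, n = -4, p = 6, q = 4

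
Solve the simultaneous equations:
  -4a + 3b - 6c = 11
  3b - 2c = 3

infinitely many solutions

Row-reduce:
R1 ← R1 / (-4).
R2 ← R2 / (3).
R1 ← R1 + 3/4·R2.
Rank is 2 with 3 unknowns, leaving c free.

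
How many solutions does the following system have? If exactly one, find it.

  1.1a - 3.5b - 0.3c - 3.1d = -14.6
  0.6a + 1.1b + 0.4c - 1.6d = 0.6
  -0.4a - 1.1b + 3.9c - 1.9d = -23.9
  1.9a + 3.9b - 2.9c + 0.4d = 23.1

a = -5, b = 4, c = -6, d = -1

Row-reduce the augmented matrix:
R1 ← R1 / (11/10).
R2 ← R2 − 3/5·R1.
R3 ← R3 + 2/5·R1.
R4 ← R4 − 19/10·R1.
R2 ← R2 / (331/110).
R1 ← R1 + 35/11·R2.
R3 ← R3 + 261/110·R2.
R4 ← R4 − 547/55·R2.
R3 ← R3 / (14019/3310).
R1 ← R1 − 107/331·R3.
R2 ← R2 − 62/331·R3.
R4 ← R4 + 1405/331·R3.
R4 ← R4 / (116449/46730).
R1 ← R1 + 11666/4673·R4.
R2 ← R2 − 752/4673·R4.
R3 ← R3 + 3261/4673·R4.
Reading off the reduced rows gives a = -5, b = 4, c = -6, d = -1.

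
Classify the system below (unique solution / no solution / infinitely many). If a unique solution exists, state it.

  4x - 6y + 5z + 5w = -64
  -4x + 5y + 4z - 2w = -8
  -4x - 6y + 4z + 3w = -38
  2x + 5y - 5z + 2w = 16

Row-reduce the augmented matrix:
R1 ← R1 / (4).
R2 ← R2 + 4·R1.
R3 ← R3 + 4·R1.
R4 ← R4 − 2·R1.
R2 ← R2 / (-1).
R1 ← R1 + 3/2·R2.
R3 ← R3 + 12·R2.
R4 ← R4 − 8·R2.
R3 ← R3 / (-99).
R1 ← R1 + 49/4·R3.
R2 ← R2 + 9·R3.
R4 ← R4 − 129/2·R3.
R4 ← R4 / (347/66).
R1 ← R1 − 85/396·R4.
R2 ← R2 + 5/11·R4.
R3 ← R3 − 28/99·R4.
Reading off the reduced rows gives x = -1, y = 0, z = -6, w = -6.

x = -1, y = 0, z = -6, w = -6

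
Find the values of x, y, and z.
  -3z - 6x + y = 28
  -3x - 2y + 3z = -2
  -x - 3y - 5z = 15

Row-reduce the augmented matrix:
R1 ← R1 / (-6).
R2 ← R2 + 3·R1.
R3 ← R3 + 1·R1.
R2 ← R2 / (-5/2).
R1 ← R1 + 1/6·R2.
R3 ← R3 + 19/6·R2.
R3 ← R3 / (-51/5).
R1 ← R1 − 1/5·R3.
R2 ← R2 + 9/5·R3.
Reading off the reduced rows gives x = -3, y = 1, z = -3.

x = -3, y = 1, z = -3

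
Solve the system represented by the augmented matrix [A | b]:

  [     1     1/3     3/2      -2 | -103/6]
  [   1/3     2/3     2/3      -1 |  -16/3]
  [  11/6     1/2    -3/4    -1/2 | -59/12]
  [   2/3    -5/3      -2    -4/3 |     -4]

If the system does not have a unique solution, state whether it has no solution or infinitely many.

Row-reduce the augmented matrix:
R2 ← R2 − 1/3·R1.
R3 ← R3 − 11/6·R1.
R4 ← R4 − 2/3·R1.
R2 ← R2 / (5/9).
R1 ← R1 − 1/3·R2.
R3 ← R3 + 1/9·R2.
R4 ← R4 + 17/9·R2.
R3 ← R3 / (-52/15).
R1 ← R1 − 7/5·R3.
R2 ← R2 − 3/10·R3.
R4 ← R4 + 73/30·R3.
R4 ← R4 / (-2065/624).
R1 ← R1 + 57/104·R4.
R2 ← R2 + 69/208·R4.
R3 ← R3 + 93/104·R4.
Reading off the reduced rows gives x_1 = -5, x_2 = 4, x_3 = -5, x_4 = 3.

x_1 = -5, x_2 = 4, x_3 = -5, x_4 = 3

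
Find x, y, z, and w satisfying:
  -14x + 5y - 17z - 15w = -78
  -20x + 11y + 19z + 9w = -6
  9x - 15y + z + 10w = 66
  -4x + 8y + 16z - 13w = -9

Row-reduce the augmented matrix:
R1 ← R1 / (-14).
R2 ← R2 + 20·R1.
R3 ← R3 − 9·R1.
R4 ← R4 + 4·R1.
R2 ← R2 / (27/7).
R1 ← R1 + 5/14·R2.
R3 ← R3 + 165/14·R2.
R4 ← R4 − 46/7·R2.
R3 ← R3 / (367/3).
R1 ← R1 − 47/9·R3.
R2 ← R2 − 101/9·R3.
R4 ← R4 + 476/9·R3.
R4 ← R4 / (-7415/367).
R1 ← R1 + 35/367·R4.
R2 ← R2 + 247/367·R4.
R3 ← R3 − 280/367·R4.
Reading off the reduced rows gives x = 1, y = -3, z = 2, w = 1.

x = 1, y = -3, z = 2, w = 1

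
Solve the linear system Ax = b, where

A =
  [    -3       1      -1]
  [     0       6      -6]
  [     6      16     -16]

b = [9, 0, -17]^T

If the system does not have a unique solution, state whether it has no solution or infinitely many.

no solution

Row-reduce:
R1 ← R1 / (-3).
R3 ← R3 − 6·R1.
R2 ← R2 / (6).
R1 ← R1 + 1/3·R2.
R3 ← R3 − 18·R2.
Row 3 reduces to 0 = 1, a contradiction. The system is inconsistent.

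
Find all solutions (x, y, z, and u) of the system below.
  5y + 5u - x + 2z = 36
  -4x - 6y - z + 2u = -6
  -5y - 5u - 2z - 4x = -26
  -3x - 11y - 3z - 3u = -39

no solution

Row-reduce:
R1 ← R1 / (-1).
R2 ← R2 + 4·R1.
R3 ← R3 + 4·R1.
R4 ← R4 + 3·R1.
R2 ← R2 / (-26).
R1 ← R1 + 5·R2.
R3 ← R3 + 25·R2.
R4 ← R4 + 26·R2.
R3 ← R3 / (-35/26).
R1 ← R1 + 7/26·R3.
R2 ← R2 − 9/26·R3.
Row 4 reduces to 0 = 3, a contradiction. The system is inconsistent.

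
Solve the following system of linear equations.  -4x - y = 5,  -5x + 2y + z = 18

infinitely many solutions

Row-reduce:
R1 ← R1 / (-4).
R2 ← R2 + 5·R1.
R2 ← R2 / (13/4).
R1 ← R1 − 1/4·R2.
Rank is 2 with 3 unknowns, leaving z free.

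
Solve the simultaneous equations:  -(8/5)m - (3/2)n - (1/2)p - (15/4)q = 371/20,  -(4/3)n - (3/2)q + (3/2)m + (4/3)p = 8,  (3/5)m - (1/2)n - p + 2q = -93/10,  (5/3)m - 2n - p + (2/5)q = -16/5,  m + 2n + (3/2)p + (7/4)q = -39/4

no solution

Row-reduce:
R1 ← R1 / (-8/5).
R2 ← R2 − 3/2·R1.
R3 ← R3 − 3/5·R1.
R4 ← R4 − 5/3·R1.
R5 ← R5 − 1·R1.
R2 ← R2 / (-263/96).
R1 ← R1 − 15/16·R2.
R3 ← R3 + 17/16·R2.
R4 ← R4 + 57/16·R2.
R5 ← R5 − 17/16·R2.
R3 ← R3 / (-801/526).
R1 ← R1 − 160/263·R3.
R2 ← R2 + 83/263·R3.
R4 ← R4 + 2087/789·R3.
R5 ← R5 − 801/526·R3.
R4 ← R4 / (-33503/24030).
R1 ← R1 − 1315/801·R4.
R2 ← R2 − 1045/801·R4.
R3 ← R3 + 2671/1602·R4.
Row 5 reduces to 0 = -1/2, a contradiction. The system is inconsistent.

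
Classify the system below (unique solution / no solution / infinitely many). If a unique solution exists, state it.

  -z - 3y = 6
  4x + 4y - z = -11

infinitely many solutions

Row-reduce:
Swap R1 and R2.
R1 ← R1 / (4).
R2 ← R2 / (-3).
R1 ← R1 − 1·R2.
Rank is 2 with 3 unknowns, leaving z free.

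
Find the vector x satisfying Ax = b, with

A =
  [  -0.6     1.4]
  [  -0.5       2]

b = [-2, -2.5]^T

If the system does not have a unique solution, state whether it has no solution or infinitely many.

x_1 = 1, x_2 = -1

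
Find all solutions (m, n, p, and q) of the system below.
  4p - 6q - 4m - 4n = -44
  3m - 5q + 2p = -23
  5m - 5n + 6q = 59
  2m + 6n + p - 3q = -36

m = 3, n = -4, p = -6, q = 4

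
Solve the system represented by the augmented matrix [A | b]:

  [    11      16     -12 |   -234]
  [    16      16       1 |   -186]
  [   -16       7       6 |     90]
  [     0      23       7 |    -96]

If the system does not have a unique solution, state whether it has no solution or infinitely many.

x_1 = -6, x_2 = -6, x_3 = 6

Row-reduce the augmented matrix:
R1 ← R1 / (11).
R2 ← R2 − 16·R1.
R3 ← R3 + 16·R1.
R2 ← R2 / (-80/11).
R1 ← R1 − 16/11·R2.
R3 ← R3 − 333/11·R2.
R4 ← R4 − 23·R2.
R3 ← R3 / (5229/80).
R1 ← R1 − 13/5·R3.
R2 ← R2 + 203/80·R3.
R4 ← R4 − 5229/80·R3.
R4 reduces to 0 = 0, so the extra equation is consistent.
Reading off the reduced rows gives x_1 = -6, x_2 = -6, x_3 = 6.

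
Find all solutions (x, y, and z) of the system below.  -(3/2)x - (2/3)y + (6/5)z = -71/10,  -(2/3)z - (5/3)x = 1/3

infinitely many solutions

Row-reduce:
R1 ← R1 / (-3/2).
R2 ← R2 + 5/3·R1.
R2 ← R2 / (20/27).
R1 ← R1 − 4/9·R2.
Rank is 2 with 3 unknowns, leaving z free.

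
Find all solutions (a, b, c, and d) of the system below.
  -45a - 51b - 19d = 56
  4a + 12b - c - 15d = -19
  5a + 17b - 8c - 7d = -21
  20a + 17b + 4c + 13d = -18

no solution

Row-reduce:
R1 ← R1 / (-45).
R2 ← R2 − 4·R1.
R3 ← R3 − 5·R1.
R4 ← R4 − 20·R1.
R2 ← R2 / (112/15).
R1 ← R1 − 17/15·R2.
R3 ← R3 − 34/3·R2.
R4 ← R4 + 17/3·R2.
R3 ← R3 / (-363/56).
R1 ← R1 − 17/112·R3.
R2 ← R2 + 15/112·R3.
R4 ← R4 − 363/112·R3.
Row 4 reduces to 0 = -1/2, a contradiction. The system is inconsistent.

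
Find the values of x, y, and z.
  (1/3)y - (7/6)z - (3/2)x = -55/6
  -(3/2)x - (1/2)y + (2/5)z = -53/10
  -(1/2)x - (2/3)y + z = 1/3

Row-reduce the augmented matrix:
R1 ← R1 / (-3/2).
R2 ← R2 + 3/2·R1.
R3 ← R3 + 1/2·R1.
R2 ← R2 / (-5/6).
R1 ← R1 + 2/9·R2.
R3 ← R3 + 7/9·R2.
R3 ← R3 / (-11/150).
R1 ← R1 − 9/25·R3.
R2 ← R2 + 47/25·R3.
Reading off the reduced rows gives x = 4, y = 1, z = 3.

x = 4, y = 1, z = 3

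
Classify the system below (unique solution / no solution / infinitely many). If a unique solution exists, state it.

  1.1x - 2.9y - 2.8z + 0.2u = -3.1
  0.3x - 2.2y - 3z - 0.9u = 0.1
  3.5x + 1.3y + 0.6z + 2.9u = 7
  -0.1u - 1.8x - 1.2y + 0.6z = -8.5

x = 0, y = 5, z = -4, u = 1

Row-reduce the augmented matrix:
R1 ← R1 / (11/10).
R2 ← R2 − 3/10·R1.
R3 ← R3 − 7/2·R1.
R4 ← R4 + 9/5·R1.
R2 ← R2 / (-31/22).
R1 ← R1 + 29/11·R2.
R3 ← R3 − 579/55·R2.
R4 ← R4 + 327/55·R2.
R3 ← R3 / (-5579/775).
R1 ← R1 − 254/155·R3.
R2 ← R2 − 246/155·R3.
R4 ← R4 − 4227/775·R3.
R4 ← R4 / (15809/27895).
R1 ← R1 − 4796/5579·R4.
R2 ← R2 + 2208/5579·R4.
R3 ← R3 − 7545/11158·R4.
Reading off the reduced rows gives x = 0, y = 5, z = -4, u = 1.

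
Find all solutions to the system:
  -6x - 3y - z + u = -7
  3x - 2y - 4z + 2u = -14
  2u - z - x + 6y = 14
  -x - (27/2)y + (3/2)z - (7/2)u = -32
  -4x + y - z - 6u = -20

no solution

Row-reduce:
R1 ← R1 / (-6).
R2 ← R2 − 3·R1.
R3 ← R3 + 1·R1.
R4 ← R4 + 1·R1.
R5 ← R5 + 4·R1.
R2 ← R2 / (-7/2).
R1 ← R1 − 1/2·R2.
R3 ← R3 − 13/2·R2.
R4 ← R4 + 13·R2.
R5 ← R5 − 3·R2.
R3 ← R3 / (-193/21).
R1 ← R1 + 10/21·R3.
R2 ← R2 − 9/7·R3.
R4 ← R4 − 386/21·R3.
R5 ← R5 + 88/21·R3.
Swap R4 and R5.
R4 ← R4 / (-1443/193).
R1 ← R1 + 28/193·R4.
R2 ← R2 − 37/193·R4.
R3 ← R3 + 136/193·R4.
Row 5 reduces to 0 = -1/2, a contradiction. The system is inconsistent.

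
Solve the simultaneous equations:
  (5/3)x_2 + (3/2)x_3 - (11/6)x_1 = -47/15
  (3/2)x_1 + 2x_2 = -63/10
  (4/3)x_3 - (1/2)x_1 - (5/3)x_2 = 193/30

x_1 = -1/5, x_2 = -3, x_3 = 1

Row-reduce the augmented matrix:
R1 ← R1 / (-11/6).
R2 ← R2 − 3/2·R1.
R3 ← R3 + 1/2·R1.
R2 ← R2 / (37/11).
R1 ← R1 + 10/11·R2.
R3 ← R3 + 70/33·R2.
R3 ← R3 / (377/222).
R1 ← R1 + 18/37·R3.
R2 ← R2 − 27/74·R3.
Reading off the reduced rows gives x_1 = -1/5, x_2 = -3, x_3 = 1.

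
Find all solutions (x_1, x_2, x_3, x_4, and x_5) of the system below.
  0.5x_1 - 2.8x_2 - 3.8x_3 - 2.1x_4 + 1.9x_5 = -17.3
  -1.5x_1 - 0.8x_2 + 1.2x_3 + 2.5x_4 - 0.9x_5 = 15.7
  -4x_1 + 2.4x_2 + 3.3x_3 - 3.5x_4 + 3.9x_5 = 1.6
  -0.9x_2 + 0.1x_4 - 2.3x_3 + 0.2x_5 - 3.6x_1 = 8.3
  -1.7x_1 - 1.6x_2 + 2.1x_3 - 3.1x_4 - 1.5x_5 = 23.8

x_1 = -4, x_2 = -2, x_3 = 3, x_4 = 0, x_5 = -5

Row-reduce the augmented matrix:
R1 ← R1 / (1/2).
R2 ← R2 + 3/2·R1.
R3 ← R3 + 4·R1.
R4 ← R4 + 18/5·R1.
R5 ← R5 + 17/10·R1.
R2 ← R2 / (-46/5).
R1 ← R1 + 28/5·R2.
R3 ← R3 + 20·R2.
R4 ← R4 + 1053/50·R2.
R5 ← R5 + 278/25·R2.
R3 ← R3 / (-1133/230).
R1 ← R1 + 32/23·R3.
R2 ← R2 − 51/46·R3.
R4 ← R4 + 2903/460·R3.
R5 ← R5 − 347/230·R3.
R4 ← R4 / (257819/28325).
R1 ← R1 − 8573/5665·R4.
R2 ← R2 + 2602/1133·R4.
R3 ← R3 − 2769/1133·R4.
R5 ← R5 + 528779/56650·R4.
R5 ← R5 / (-68126279/10312760).
R1 ← R1 + 210679/1031276·R5.
R2 ← R2 + 165695/257819·R5.
R3 ← R3 − 458993/1031276·R5.
R4 ← R4 + 930073/1031276·R5.
Reading off the reduced rows gives x_1 = -4, x_2 = -2, x_3 = 3, x_4 = 0, x_5 = -5.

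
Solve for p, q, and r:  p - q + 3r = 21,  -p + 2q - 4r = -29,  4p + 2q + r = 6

Row-reduce the augmented matrix:
R2 ← R2 + 1·R1.
R3 ← R3 − 4·R1.
R1 ← R1 + 1·R2.
R3 ← R3 − 6·R2.
R3 ← R3 / (-5).
R1 ← R1 − 2·R3.
R2 ← R2 + 1·R3.
Reading off the reduced rows gives p = 1, q = -2, r = 6.

p = 1, q = -2, r = 6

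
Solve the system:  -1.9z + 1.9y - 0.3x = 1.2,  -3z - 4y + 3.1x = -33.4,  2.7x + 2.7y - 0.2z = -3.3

x = -4, y = 3, z = 3

Row-reduce the augmented matrix:
R1 ← R1 / (-3/10).
R2 ← R2 − 31/10·R1.
R3 ← R3 − 27/10·R1.
R2 ← R2 / (469/30).
R1 ← R1 + 19/3·R2.
R3 ← R3 − 99/5·R2.
R3 ← R3 / (1523/134).
R1 ← R1 + 190/67·R3.
R2 ← R2 + 97/67·R3.
Reading off the reduced rows gives x = -4, y = 3, z = 3.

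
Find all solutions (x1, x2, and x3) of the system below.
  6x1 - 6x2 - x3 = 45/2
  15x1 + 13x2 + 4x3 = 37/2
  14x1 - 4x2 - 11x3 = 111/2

Row-reduce the augmented matrix:
R1 ← R1 / (6).
R2 ← R2 − 15·R1.
R3 ← R3 − 14·R1.
R2 ← R2 / (28).
R1 ← R1 + 1·R2.
R3 ← R3 − 10·R2.
R3 ← R3 / (-923/84).
R1 ← R1 − 11/168·R3.
R2 ← R2 − 13/56·R3.
Reading off the reduced rows gives x1 = 5/2, x2 = -1, x3 = -3/2.

x1 = 5/2, x2 = -1, x3 = -3/2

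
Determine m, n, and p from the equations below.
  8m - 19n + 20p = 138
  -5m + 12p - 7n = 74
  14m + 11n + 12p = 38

m = 0, n = -2, p = 5

Row-reduce the augmented matrix:
R1 ← R1 / (8).
R2 ← R2 + 5·R1.
R3 ← R3 − 14·R1.
R2 ← R2 / (-151/8).
R1 ← R1 + 19/8·R2.
R3 ← R3 − 177/4·R2.
R3 ← R3 / (5200/151).
R1 ← R1 + 88/151·R3.
R2 ← R2 + 196/151·R3.
Reading off the reduced rows gives m = 0, n = -2, p = 5.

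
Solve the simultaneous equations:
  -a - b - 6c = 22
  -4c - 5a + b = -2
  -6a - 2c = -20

Row-reduce the augmented matrix:
R1 ← R1 / (-1).
R2 ← R2 + 5·R1.
R3 ← R3 + 6·R1.
R2 ← R2 / (6).
R1 ← R1 − 1·R2.
R3 ← R3 − 6·R2.
R3 ← R3 / (8).
R1 ← R1 − 5/3·R3.
R2 ← R2 − 13/3·R3.
Reading off the reduced rows gives a = 5, b = 3, c = -5.

a = 5, b = 3, c = -5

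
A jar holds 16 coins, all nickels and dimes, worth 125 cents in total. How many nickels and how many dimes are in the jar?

nickels: 7, dimes: 9

Let n = nickels, d = dimes.
  n + d = 16
  5n + 10d = 125
From equation 1: n = 16 − d.
Substitute into equation 2 and solve: d = 9.
Then n = 7.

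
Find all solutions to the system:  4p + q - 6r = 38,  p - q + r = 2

Row-reduce:
R1 ← R1 / (4).
R2 ← R2 − 1·R1.
R2 ← R2 / (-5/4).
R1 ← R1 − 1/4·R2.
Rank is 2 with 3 unknowns, leaving r free.

infinitely many solutions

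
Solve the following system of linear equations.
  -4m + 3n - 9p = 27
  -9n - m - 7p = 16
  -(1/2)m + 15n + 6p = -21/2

Row-reduce:
R1 ← R1 / (-4).
R2 ← R2 + 1·R1.
R3 ← R3 + 1/2·R1.
R2 ← R2 / (-39/4).
R1 ← R1 + 3/4·R2.
R3 ← R3 − 117/8·R2.
Rank is 2 with 3 unknowns, leaving p free.

infinitely many solutions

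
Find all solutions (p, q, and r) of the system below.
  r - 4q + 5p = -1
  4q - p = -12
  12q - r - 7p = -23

Row-reduce:
R1 ← R1 / (5).
R2 ← R2 + 1·R1.
R3 ← R3 + 7·R1.
R2 ← R2 / (16/5).
R1 ← R1 + 4/5·R2.
R3 ← R3 − 32/5·R2.
Rank is 2 with 3 unknowns, leaving r free.

infinitely many solutions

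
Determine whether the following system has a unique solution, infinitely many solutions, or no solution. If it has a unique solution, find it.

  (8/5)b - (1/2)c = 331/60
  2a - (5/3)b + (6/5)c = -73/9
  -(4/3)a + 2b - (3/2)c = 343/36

Row-reduce the augmented matrix:
Swap R1 and R2.
R1 ← R1 / (2).
R3 ← R3 + 4/3·R1.
R2 ← R2 / (8/5).
R1 ← R1 + 5/6·R2.
R3 ← R3 − 8/9·R2.
R3 ← R3 / (-19/45).
R1 ← R1 − 163/480·R3.
R2 ← R2 + 5/16·R3.
Reading off the reduced rows gives a = -1/3, b = 8/3, c = -5/2.

a = -1/3, b = 8/3, c = -5/2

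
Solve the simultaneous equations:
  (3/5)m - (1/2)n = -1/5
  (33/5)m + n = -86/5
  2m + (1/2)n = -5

Row-reduce:
R1 ← R1 / (3/5).
R2 ← R2 − 33/5·R1.
R3 ← R3 − 2·R1.
R2 ← R2 / (13/2).
R1 ← R1 + 5/6·R2.
R3 ← R3 − 13/6·R2.
Row 3 reduces to 0 = 2/3, a contradiction. The system is inconsistent.

no solution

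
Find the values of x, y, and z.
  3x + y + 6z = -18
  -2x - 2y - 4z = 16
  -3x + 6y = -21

x = 1, y = -3, z = -3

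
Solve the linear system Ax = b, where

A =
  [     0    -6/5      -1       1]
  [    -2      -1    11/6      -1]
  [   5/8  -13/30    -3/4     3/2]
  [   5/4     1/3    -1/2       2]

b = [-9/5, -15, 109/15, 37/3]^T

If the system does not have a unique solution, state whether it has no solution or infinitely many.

Row-reduce:
Swap R1 and R2.
R1 ← R1 / (-2).
R3 ← R3 − 5/8·R1.
R4 ← R4 − 5/4·R1.
R2 ← R2 / (-6/5).
R1 ← R1 − 1/2·R2.
R3 ← R3 + 179/240·R2.
R4 ← R4 + 7/24·R2.
R3 ← R3 / (4/9).
R1 ← R1 + 4/3·R3.
R2 ← R2 − 5/6·R3.
R4 ← R4 − 8/9·R3.
Row 4 reduces to 0 = -4, a contradiction. The system is inconsistent.

no solution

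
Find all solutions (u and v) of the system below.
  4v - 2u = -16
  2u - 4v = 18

Row-reduce:
R1 ← R1 / (-2).
R2 ← R2 − 2·R1.
Row 2 reduces to 0 = 2, a contradiction. The system is inconsistent.

no solution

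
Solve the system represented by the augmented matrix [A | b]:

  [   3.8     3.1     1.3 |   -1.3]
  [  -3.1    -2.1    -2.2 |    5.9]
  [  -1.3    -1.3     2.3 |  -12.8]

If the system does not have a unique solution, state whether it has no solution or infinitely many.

x_1 = 3, x_2 = -2, x_3 = -5

Row-reduce the augmented matrix:
R1 ← R1 / (19/5).
R2 ← R2 + 31/10·R1.
R3 ← R3 + 13/10·R1.
R2 ← R2 / (163/380).
R1 ← R1 − 31/38·R2.
R3 ← R3 + 91/380·R2.
R3 ← R3 / (3437/1630).
R1 ← R1 − 409/163·R3.
R2 ← R2 + 433/163·R3.
Reading off the reduced rows gives x_1 = 3, x_2 = -2, x_3 = -5.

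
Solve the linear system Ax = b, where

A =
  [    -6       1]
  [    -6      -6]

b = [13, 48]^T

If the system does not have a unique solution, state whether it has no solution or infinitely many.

Row-reduce the augmented matrix:
R1 ← R1 / (-6).
R2 ← R2 + 6·R1.
R2 ← R2 / (-7).
R1 ← R1 + 1/6·R2.
Reading off the reduced rows gives x_1 = -3, x_2 = -5.

x_1 = -3, x_2 = -5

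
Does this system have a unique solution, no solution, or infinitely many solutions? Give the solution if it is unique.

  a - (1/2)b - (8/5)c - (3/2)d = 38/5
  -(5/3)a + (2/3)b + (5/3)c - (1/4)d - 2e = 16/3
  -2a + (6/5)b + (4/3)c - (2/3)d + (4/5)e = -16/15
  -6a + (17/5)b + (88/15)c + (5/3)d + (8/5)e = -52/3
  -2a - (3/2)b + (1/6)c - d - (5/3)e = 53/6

infinitely many solutions

Row-reduce:
R2 ← R2 + 5/3·R1.
R3 ← R3 + 2·R1.
R4 ← R4 + 6·R1.
R5 ← R5 + 2·R1.
R2 ← R2 / (-1/6).
R1 ← R1 + 1/2·R2.
R3 ← R3 − 1/5·R2.
R4 ← R4 − 2/5·R2.
R5 ← R5 + 5/2·R2.
R3 ← R3 / (-46/15).
R1 ← R1 − 7/5·R3.
R2 ← R2 − 6·R3.
R4 ← R4 + 92/15·R3.
R5 ← R5 − 359/30·R3.
Swap R4 and R5.
R4 ← R4 / (27779/2760).
R1 ← R1 − 821/230·R4.
R2 ← R2 − 66/23·R4.
R3 ← R3 − 209/92·R4.
Rank is 4 with 5 unknowns, leaving e free.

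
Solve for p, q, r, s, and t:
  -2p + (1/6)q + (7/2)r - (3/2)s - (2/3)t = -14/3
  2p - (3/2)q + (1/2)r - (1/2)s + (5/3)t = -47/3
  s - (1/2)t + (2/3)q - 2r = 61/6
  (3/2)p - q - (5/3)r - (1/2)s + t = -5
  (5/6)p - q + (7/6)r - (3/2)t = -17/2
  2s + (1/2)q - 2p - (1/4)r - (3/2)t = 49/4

p = -3, q = 4, r = -3, s = 1, t = -1

Row-reduce the augmented matrix:
R1 ← R1 / (-2).
R2 ← R2 − 2·R1.
R4 ← R4 − 3/2·R1.
R5 ← R5 − 5/6·R1.
R6 ← R6 + 2·R1.
R2 ← R2 / (-4/3).
R1 ← R1 + 1/12·R2.
R3 ← R3 − 2/3·R2.
R4 ← R4 + 7/8·R2.
R5 ← R5 + 67/72·R2.
R6 ← R6 − 1/3·R2.
Swap R3 and R4.
R3 ← R3 / (-5/3).
R1 ← R1 + 2·R3.
R2 ← R2 + 3·R3.
R5 ← R5 + 1/6·R3.
R6 ← R6 + 11/4·R3.
Swap R4 and R5.
R4 ← R4 / (77/96).
R1 ← R1 − 5/4·R4.
R2 ← R2 − 33/16·R4.
R3 ← R3 − 3/16·R4.
R6 ← R6 − 225/64·R4.
Swap R5 and R6.
R5 ← R5 / (19325/1848).
R1 ← R1 − 661/154·R5.
R2 ← R2 − 41/7·R5.
R3 ← R3 − 103/154·R5.
R4 ← R4 + 1417/462·R5.
R6 reduces to 0 = 0, so the extra equation is consistent.
Reading off the reduced rows gives p = -3, q = 4, r = -3, s = 1, t = -1.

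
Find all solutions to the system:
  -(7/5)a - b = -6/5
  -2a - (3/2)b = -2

a = -2, b = 4

From equation 1: b = 6/5 − 7/5·a.
Substitute into equation 2 and solve: a = -2.
Then b = 4.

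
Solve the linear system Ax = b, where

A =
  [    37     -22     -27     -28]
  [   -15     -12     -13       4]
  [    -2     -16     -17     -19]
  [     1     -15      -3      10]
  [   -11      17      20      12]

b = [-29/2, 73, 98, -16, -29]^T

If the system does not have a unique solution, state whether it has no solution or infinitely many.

no solution

Row-reduce:
R1 ← R1 / (37).
R2 ← R2 + 15·R1.
R3 ← R3 + 2·R1.
R4 ← R4 − 1·R1.
R5 ← R5 + 11·R1.
R2 ← R2 / (-774/37).
R1 ← R1 + 22/37·R2.
R3 ← R3 + 636/37·R2.
R4 ← R4 + 533/37·R2.
R5 ← R5 − 387/37·R2.
R3 ← R3 / (157/129).
R1 ← R1 + 19/387·R3.
R2 ← R2 − 443/387·R3.
R4 ← R4 − 5503/387·R3.
R4 ← R4 / (87095/471).
R1 ← R1 + 533/471·R4.
R2 ← R2 − 6577/471·R4.
R3 ← R3 + 1867/157·R4.
Row 5 reduces to 0 = 1/4, a contradiction. The system is inconsistent.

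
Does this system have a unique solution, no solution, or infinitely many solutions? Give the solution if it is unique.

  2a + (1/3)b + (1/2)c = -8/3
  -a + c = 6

infinitely many solutions

Row-reduce:
R1 ← R1 / (2).
R2 ← R2 + 1·R1.
R2 ← R2 / (1/6).
R1 ← R1 − 1/6·R2.
Rank is 2 with 3 unknowns, leaving c free.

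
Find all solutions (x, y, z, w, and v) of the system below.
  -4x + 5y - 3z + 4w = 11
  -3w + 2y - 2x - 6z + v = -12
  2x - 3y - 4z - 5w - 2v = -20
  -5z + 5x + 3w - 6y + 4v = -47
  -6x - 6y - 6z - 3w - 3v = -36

x = 0, y = 4, z = 3, w = 0, v = -2

Row-reduce the augmented matrix:
R1 ← R1 / (-4).
R2 ← R2 + 2·R1.
R3 ← R3 − 2·R1.
R4 ← R4 − 5·R1.
R5 ← R5 + 6·R1.
R2 ← R2 / (-1/2).
R1 ← R1 + 5/4·R2.
R3 ← R3 + 1/2·R2.
R4 ← R4 − 1/4·R2.
R5 ← R5 + 27/2·R2.
R3 ← R3 / (-1).
R1 ← R1 − 12·R3.
R2 ← R2 − 9·R3.
R4 ← R4 + 11·R3.
R5 ← R5 − 120·R3.
R4 ← R4 / (-33/2).
R1 ← R1 − 71/2·R4.
R2 ← R2 − 28·R4.
R3 ← R3 + 2·R4.
R5 ← R5 − 366·R4.
R5 ← R5 / (4860/11).
R1 ← R1 − 464/11·R5.
R2 ← R2 − 381/11·R5.
R3 ← R3 + 17/11·R5.
R4 ← R4 + 25/11·R5.
Reading off the reduced rows gives x = 0, y = 4, z = 3, w = 0, v = -2.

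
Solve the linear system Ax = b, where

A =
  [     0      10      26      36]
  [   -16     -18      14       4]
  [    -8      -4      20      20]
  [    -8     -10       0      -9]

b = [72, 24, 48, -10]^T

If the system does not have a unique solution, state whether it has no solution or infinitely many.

infinitely many solutions

Row-reduce:
Swap R1 and R2.
R1 ← R1 / (-16).
R3 ← R3 + 8·R1.
R4 ← R4 + 8·R1.
R2 ← R2 / (10).
R1 ← R1 − 9/8·R2.
R3 ← R3 − 5·R2.
R4 ← R4 + 1·R2.
Swap R3 and R4.
R3 ← R3 / (-22/5).
R1 ← R1 + 19/5·R3.
R2 ← R2 − 13/5·R3.
Rank is 3 with 4 unknowns, leaving x_4 free.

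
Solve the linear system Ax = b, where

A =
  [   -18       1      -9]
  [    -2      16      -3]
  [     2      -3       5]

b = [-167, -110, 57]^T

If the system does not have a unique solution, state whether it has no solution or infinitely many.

x_1 = 6, x_2 = -5, x_3 = 6

Row-reduce the augmented matrix:
R1 ← R1 / (-18).
R2 ← R2 + 2·R1.
R3 ← R3 − 2·R1.
R2 ← R2 / (143/9).
R1 ← R1 + 1/18·R2.
R3 ← R3 + 26/9·R2.
R3 ← R3 / (40/11).
R1 ← R1 − 141/286·R3.
R2 ← R2 + 18/143·R3.
Reading off the reduced rows gives x_1 = 6, x_2 = -5, x_3 = 6.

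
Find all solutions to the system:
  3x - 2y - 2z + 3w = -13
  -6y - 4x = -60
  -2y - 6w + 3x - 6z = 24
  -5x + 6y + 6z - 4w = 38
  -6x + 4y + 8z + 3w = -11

x = 6, y = 6, z = 2, w = -5

Row-reduce the augmented matrix:
R1 ← R1 / (3).
R2 ← R2 + 4·R1.
R3 ← R3 − 3·R1.
R4 ← R4 + 5·R1.
R5 ← R5 + 6·R1.
R2 ← R2 / (-26/3).
R1 ← R1 + 2/3·R2.
R4 ← R4 − 8/3·R2.
R3 ← R3 / (-4).
R1 ← R1 + 6/13·R3.
R2 ← R2 − 4/13·R3.
R4 ← R4 − 24/13·R3.
R5 ← R5 − 4·R3.
R4 ← R4 / (-25/13).
R1 ← R1 − 45/26·R4.
R2 ← R2 + 15/13·R4.
R3 ← R3 − 9/4·R4.
R5 reduces to 0 = 0, so the extra equation is consistent.
Reading off the reduced rows gives x = 6, y = 6, z = 2, w = -5.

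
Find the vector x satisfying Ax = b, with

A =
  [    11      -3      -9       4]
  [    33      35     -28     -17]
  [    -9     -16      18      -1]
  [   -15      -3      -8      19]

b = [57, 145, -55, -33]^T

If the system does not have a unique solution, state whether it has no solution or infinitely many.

no solution

Row-reduce:
R1 ← R1 / (11).
R2 ← R2 − 33·R1.
R3 ← R3 + 9·R1.
R4 ← R4 + 15·R1.
R2 ← R2 / (44).
R1 ← R1 + 3/11·R2.
R3 ← R3 + 203/11·R2.
R4 ← R4 + 78/11·R2.
R3 ← R3 / (4945/484).
R1 ← R1 + 399/484·R3.
R2 ← R2 + 1/44·R3.
R4 ← R4 + 4945/242·R3.
Row 4 reduces to 0 = 2, a contradiction. The system is inconsistent.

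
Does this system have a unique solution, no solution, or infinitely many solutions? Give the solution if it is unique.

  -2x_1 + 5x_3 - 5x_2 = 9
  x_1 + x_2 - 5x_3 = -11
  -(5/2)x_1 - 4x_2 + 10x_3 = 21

infinitely many solutions

Row-reduce:
R1 ← R1 / (-2).
R2 ← R2 − 1·R1.
R3 ← R3 + 5/2·R1.
R2 ← R2 / (-3/2).
R1 ← R1 − 5/2·R2.
R3 ← R3 − 9/4·R2.
Rank is 2 with 3 unknowns, leaving x_3 free.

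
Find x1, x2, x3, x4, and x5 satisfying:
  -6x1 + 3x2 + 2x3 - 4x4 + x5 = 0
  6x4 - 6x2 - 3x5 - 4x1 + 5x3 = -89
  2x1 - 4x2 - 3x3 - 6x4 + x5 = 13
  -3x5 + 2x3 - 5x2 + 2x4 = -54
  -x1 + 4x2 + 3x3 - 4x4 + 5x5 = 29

x1 = 2, x2 = 5, x3 = -6, x4 = -1, x5 = 5

Row-reduce the augmented matrix:
R1 ← R1 / (-6).
R2 ← R2 + 4·R1.
R3 ← R3 − 2·R1.
R5 ← R5 + 1·R1.
R2 ← R2 / (-8).
R1 ← R1 + 1/2·R2.
R3 ← R3 + 3·R2.
R4 ← R4 + 5·R2.
R5 ← R5 − 7/2·R2.
R3 ← R3 / (-89/24).
R1 ← R1 + 9/16·R3.
R2 ← R2 + 11/24·R3.
R4 ← R4 + 7/24·R3.
R5 ← R5 − 205/48·R3.
R4 ← R4 / (-230/89).
R1 ← R1 − 154/89·R4.
R2 ← R2 − 20/89·R4.
R3 ← R3 − 254/89·R4.
R5 ← R5 + 1044/89·R4.
R5 ← R5 / (1211/115).
R1 ← R1 + 111/115·R5.
R2 ← R2 − 1/23·R5.
R3 ← R3 + 201/115·R5.
R4 ← R4 − 41/115·R5.
Reading off the reduced rows gives x1 = 2, x2 = 5, x3 = -6, x4 = -1, x5 = 5.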